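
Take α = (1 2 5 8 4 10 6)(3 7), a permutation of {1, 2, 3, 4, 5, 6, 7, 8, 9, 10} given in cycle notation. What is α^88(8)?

1

8 lies in the 7-cycle (1 2 5 8 4 10 6).
Since the cycle has length 7, α^88 acts on it the same as α^4 (88 mod 7 = 4).
Advancing 4 steps from 8: 8 → 4 → 10 → 6 → 1.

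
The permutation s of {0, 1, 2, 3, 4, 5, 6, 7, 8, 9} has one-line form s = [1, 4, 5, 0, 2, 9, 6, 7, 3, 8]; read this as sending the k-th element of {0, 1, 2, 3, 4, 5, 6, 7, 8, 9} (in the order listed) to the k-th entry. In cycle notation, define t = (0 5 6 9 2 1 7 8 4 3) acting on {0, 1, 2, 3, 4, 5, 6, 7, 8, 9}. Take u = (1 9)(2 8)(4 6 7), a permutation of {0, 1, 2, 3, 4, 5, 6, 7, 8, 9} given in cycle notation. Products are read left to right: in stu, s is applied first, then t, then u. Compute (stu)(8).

Apply the permutations in order: s(8) = 3, then t(3) = 0, then u(0) = 0. So (stu)(8) = 0.

0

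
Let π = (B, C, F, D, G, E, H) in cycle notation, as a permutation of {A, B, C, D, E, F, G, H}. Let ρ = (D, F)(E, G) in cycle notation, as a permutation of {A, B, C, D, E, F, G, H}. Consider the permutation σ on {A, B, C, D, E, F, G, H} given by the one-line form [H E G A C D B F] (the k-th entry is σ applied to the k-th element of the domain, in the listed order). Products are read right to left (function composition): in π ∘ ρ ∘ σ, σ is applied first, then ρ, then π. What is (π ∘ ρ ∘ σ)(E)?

(π ∘ ρ ∘ σ)(E) = π(ρ(σ(E))). σ(E) = C, then ρ(C) = C, then π(C) = F, so the result is F.

F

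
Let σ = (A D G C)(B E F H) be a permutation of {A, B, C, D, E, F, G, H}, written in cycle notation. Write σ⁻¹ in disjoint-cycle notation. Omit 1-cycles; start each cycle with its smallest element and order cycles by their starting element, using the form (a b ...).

Inverting a permutation written in cycle notation just reverses the order within every cycle.
After reversing and putting each cycle's least element first, σ⁻¹ = (A C G D)(B H F E).

(A C G D)(B H F E)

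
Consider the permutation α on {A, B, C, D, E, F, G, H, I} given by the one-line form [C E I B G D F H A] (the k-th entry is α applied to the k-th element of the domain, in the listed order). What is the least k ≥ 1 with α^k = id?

15

Writing α as disjoint cycles, the cycle lengths are 5, 3, 1.
The order is lcm(5, 3) = 15.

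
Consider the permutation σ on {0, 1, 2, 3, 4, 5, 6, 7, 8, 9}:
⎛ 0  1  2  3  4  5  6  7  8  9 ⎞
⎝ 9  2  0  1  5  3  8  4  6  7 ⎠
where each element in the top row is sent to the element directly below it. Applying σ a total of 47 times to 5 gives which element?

Tracing 5 → 3 → … returns to 5 after 8 steps, so 5 lies in an 8-cycle (0 9 7 4 5 3 1 2).
Since the cycle has length 8, σ^47 acts on it the same as σ^7 (47 mod 8 = 7).
Advancing 7 steps from 5: 5 → 3 → 1 → 2 → 0 → 9 → 7 → 4.

4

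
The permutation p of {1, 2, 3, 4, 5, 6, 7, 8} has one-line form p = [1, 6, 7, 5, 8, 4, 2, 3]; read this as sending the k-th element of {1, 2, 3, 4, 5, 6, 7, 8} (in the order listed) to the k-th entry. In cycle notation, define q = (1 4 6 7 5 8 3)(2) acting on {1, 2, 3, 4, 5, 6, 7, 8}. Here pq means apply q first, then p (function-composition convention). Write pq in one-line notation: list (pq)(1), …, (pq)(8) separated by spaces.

Chase each element through q then p: 1 → 4 → 5; 2 → 2 → 6; 3 → 1 → 1; 4 → 6 → 4; 5 → 8 → 3; 6 → 7 → 2; 7 → 5 → 8; 8 → 3 → 7.
So pq in one-line form is 5 6 1 4 3 2 8 7.

5 6 1 4 3 2 8 7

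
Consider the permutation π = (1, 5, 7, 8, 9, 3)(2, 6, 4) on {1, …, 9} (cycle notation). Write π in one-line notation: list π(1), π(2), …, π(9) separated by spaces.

5 6 1 2 7 4 8 9 3

Reading each image from the cycles: 1→5, 2→6, 3→1, 4→2, 5→7, 6→4, 7→8, 8→9, 9→3.
Listing these in domain order gives 5 6 1 2 7 4 8 9 3.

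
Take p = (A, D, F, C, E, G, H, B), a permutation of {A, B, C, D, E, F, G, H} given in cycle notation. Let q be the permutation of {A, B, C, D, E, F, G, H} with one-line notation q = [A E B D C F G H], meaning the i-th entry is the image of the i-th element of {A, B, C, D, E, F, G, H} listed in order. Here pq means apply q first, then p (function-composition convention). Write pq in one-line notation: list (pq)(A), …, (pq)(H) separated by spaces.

For each element, apply q then p: A → A → D; B → E → G; C → B → A; D → D → F; E → C → E; F → F → C; G → G → H; H → H → B.
Collecting the images, pq = [D G A F E C H B].

D G A F E C H B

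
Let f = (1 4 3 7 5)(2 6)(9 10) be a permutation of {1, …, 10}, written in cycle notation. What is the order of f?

The disjoint cycles have lengths 5, 2, 2, 1.
The order is lcm(5, 2, 2) = 10.

10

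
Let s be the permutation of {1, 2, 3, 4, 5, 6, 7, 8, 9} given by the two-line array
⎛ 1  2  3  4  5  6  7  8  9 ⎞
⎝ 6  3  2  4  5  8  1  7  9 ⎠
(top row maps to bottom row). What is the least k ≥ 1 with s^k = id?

The disjoint-cycle form of s has cycle lengths 4, 2, 1, 1, 1.
Since disjoint cycles commute, ord(s) = lcm(4, 2) = 4.

4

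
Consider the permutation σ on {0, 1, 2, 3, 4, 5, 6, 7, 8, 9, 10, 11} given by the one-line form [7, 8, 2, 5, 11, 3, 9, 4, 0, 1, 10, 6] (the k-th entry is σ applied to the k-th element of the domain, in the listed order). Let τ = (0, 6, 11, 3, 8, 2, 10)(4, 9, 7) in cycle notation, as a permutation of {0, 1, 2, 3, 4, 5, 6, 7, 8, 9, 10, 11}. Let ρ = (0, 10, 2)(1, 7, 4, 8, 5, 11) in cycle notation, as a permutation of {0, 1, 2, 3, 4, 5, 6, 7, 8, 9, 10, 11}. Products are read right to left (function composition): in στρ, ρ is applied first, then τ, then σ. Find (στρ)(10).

Apply the permutations in order: ρ(10) = 2, then τ(2) = 10, then σ(10) = 10. So (στρ)(10) = 10.

10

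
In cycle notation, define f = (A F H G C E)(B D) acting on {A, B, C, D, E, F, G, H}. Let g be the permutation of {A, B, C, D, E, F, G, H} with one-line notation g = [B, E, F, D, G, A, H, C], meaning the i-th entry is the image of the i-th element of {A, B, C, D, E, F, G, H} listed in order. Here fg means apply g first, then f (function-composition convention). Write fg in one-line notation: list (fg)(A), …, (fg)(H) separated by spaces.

D A H B C F G E

Chase each element through g then f: A → B → D; B → E → A; C → F → H; D → D → B; E → G → C; F → A → F; G → H → G; H → C → E.
So fg in one-line form is D A H B C F G E.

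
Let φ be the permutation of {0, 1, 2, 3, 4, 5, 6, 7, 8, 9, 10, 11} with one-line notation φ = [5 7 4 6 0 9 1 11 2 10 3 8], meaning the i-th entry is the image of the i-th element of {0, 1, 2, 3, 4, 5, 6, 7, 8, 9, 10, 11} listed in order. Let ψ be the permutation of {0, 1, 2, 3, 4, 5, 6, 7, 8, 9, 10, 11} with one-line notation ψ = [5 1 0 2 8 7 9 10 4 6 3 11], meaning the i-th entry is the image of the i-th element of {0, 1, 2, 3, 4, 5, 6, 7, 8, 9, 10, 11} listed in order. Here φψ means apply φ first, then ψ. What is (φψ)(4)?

(φψ)(4) = ψ(φ(4)). φ(4) = 0, then ψ(0) = 5. So (φψ)(4) = 5.

5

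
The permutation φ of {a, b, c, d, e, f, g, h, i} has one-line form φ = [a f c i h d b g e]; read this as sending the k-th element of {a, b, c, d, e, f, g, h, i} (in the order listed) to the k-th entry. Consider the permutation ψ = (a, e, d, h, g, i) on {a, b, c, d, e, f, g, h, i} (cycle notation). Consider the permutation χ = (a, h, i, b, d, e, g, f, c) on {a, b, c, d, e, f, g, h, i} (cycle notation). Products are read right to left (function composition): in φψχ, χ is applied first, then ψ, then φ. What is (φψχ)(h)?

a

(φψχ)(h) = φ(ψ(χ(h))). χ(h) = i, then ψ(i) = a, then φ(a) = a, so the result is a.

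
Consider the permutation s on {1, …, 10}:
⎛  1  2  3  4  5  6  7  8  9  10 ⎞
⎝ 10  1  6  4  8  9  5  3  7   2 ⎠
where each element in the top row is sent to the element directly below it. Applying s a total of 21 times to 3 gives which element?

7

Tracing 3 → 6 → … returns to 3 after 6 steps, so 3 lies in a 6-cycle (3, 6, 9, 7, 5, 8).
Powers repeat with period 6 on this cycle, and 21 mod 6 = 3, so s^21(3) = s^3(3).
Advancing 3 steps from 3: 3 → 6 → 9 → 7.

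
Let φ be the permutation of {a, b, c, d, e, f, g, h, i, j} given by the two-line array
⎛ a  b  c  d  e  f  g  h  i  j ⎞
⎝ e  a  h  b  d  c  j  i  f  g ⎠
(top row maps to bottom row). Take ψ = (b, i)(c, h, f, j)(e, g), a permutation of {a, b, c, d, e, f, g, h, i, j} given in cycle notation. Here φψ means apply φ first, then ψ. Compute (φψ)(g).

First apply φ: φ(g) = j, then ψ(j) = c. Thus (φψ)(g) = c.

c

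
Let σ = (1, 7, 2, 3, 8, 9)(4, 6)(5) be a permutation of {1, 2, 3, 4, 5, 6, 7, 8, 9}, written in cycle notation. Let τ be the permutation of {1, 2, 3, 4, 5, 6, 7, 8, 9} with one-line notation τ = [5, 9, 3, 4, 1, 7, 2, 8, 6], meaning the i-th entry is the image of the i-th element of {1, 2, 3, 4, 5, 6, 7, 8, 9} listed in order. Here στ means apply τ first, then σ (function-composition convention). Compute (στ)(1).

τ(1) = 5, then σ(5) = 5; composing gives (στ)(1) = 5.

5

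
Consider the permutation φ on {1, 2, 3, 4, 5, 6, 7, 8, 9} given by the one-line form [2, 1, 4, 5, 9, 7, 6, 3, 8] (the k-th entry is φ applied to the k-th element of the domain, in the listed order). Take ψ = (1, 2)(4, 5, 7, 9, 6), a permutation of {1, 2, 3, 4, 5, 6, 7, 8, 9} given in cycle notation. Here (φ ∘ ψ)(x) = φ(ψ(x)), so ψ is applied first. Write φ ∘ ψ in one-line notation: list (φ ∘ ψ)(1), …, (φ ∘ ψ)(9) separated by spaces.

(φ ∘ ψ)(x) = φ(ψ(x)). Computing each image: φ(ψ(1)) = φ(2) = 1, φ(ψ(2)) = φ(1) = 2, φ(ψ(3)) = φ(3) = 4, φ(ψ(4)) = φ(5) = 9, φ(ψ(5)) = φ(7) = 6, φ(ψ(6)) = φ(4) = 5, φ(ψ(7)) = φ(9) = 8, φ(ψ(8)) = φ(8) = 3, φ(ψ(9)) = φ(6) = 7.
Hence φ ∘ ψ = [1 2 4 9 6 5 8 3 7].

1 2 4 9 6 5 8 3 7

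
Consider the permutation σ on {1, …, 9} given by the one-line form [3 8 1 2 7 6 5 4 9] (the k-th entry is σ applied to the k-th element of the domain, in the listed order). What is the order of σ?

6

Writing σ as disjoint cycles, the cycle lengths are 3, 2, 2, 1, 1.
The order is lcm(3, 2, 2) = 6.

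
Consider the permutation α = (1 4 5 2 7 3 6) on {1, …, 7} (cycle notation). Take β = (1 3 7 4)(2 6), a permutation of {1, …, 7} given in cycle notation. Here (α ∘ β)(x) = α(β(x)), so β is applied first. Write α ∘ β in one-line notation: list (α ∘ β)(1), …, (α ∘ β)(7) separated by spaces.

(α ∘ β)(x) = α(β(x)). Computing each image: α(β(1)) = α(3) = 6, α(β(2)) = α(6) = 1, α(β(3)) = α(7) = 3, α(β(4)) = α(1) = 4, α(β(5)) = α(5) = 2, α(β(6)) = α(2) = 7, α(β(7)) = α(4) = 5.
Hence α ∘ β = [6 1 3 4 2 7 5].

6 1 3 4 2 7 5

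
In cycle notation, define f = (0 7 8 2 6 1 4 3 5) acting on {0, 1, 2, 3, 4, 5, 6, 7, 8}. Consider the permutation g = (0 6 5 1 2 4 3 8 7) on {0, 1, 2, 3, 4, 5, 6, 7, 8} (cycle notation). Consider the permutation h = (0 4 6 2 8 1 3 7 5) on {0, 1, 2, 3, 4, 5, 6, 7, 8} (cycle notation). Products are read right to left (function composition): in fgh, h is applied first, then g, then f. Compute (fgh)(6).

3

Apply the permutations in order: h(6) = 2, then g(2) = 4, then f(4) = 3. So (fgh)(6) = 3.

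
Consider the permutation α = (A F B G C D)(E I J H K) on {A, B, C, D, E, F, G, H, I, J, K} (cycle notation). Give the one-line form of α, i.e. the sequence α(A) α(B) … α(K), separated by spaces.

Each element maps to the next entry in its cycle (wrapping to the front): A→F, B→G, C→D, D→A, E→I, F→B, G→C, H→K, I→J, J→H, K→E.
Listing these in domain order gives F G D A I B C K J H E.

F G D A I B C K J H E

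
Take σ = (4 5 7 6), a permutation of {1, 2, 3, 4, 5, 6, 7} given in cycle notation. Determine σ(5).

Within (4 5 7 6), 5 ↦ 7.

7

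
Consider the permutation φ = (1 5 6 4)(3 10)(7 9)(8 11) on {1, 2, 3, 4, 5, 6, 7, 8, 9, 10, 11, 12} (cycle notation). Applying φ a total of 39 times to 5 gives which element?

1

5 lies in the 4-cycle (1 5 6 4).
On a 4-cycle, φ^4 is the identity, so φ^39 = φ^3 there (39 ≡ 3 mod 4).
Advancing 3 steps from 5: 5 → 6 → 4 → 1.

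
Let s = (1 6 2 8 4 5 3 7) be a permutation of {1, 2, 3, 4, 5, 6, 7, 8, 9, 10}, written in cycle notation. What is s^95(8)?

8 lies in the 8-cycle (1 6 2 8 4 5 3 7).
Since the cycle has length 8, s^95 acts on it the same as s^7 (95 mod 8 = 7).
Stepping 7 places around the cycle: 8 → 4 → 5 → 3 → 7 → 1 → 6 → 2.

2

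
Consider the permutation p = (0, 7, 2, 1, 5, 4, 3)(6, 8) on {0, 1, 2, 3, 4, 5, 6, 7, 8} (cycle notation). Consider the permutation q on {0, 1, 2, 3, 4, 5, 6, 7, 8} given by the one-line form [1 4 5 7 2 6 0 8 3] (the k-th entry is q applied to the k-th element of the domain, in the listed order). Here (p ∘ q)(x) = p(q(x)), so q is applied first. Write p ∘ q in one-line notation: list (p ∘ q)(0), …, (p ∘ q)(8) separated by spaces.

5 3 4 2 1 8 7 6 0

(p ∘ q)(x) = p(q(x)). Computing each image: p(q(0)) = p(1) = 5, p(q(1)) = p(4) = 3, p(q(2)) = p(5) = 4, p(q(3)) = p(7) = 2, p(q(4)) = p(2) = 1, p(q(5)) = p(6) = 8, p(q(6)) = p(0) = 7, p(q(7)) = p(8) = 6, p(q(8)) = p(3) = 0.
Hence p ∘ q = [5 3 4 2 1 8 7 6 0].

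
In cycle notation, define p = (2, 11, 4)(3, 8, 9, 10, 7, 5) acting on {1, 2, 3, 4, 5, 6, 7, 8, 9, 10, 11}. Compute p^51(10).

10 lies in the 6-cycle (3, 8, 9, 10, 7, 5).
Since the cycle has length 6, p^51 acts on it the same as p^3 (51 mod 6 = 3).
Stepping 3 places around the cycle: 10 → 7 → 5 → 3.

3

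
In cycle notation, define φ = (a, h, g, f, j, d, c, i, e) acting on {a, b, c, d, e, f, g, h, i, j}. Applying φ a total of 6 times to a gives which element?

a lies in the 9-cycle (a, h, g, f, j, d, c, i, e).
Stepping 6 places around the cycle: a → h → g → f → j → d → c.

c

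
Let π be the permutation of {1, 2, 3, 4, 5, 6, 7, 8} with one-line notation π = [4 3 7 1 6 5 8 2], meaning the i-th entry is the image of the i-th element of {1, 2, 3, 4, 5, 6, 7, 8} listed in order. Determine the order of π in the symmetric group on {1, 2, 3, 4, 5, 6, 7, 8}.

4

The disjoint-cycle form of π has cycle lengths 4, 2, 2.
The order of π is the least common multiple of its cycle lengths: lcm(4, 2, 2) = 4.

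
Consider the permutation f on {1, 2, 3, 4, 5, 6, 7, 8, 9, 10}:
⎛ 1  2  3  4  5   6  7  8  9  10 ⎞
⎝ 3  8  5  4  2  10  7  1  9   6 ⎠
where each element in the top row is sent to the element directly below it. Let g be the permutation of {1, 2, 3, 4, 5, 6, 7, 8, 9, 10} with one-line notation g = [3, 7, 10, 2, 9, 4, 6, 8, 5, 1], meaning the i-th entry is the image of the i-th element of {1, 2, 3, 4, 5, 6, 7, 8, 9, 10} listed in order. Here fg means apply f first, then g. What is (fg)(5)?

7

f(5) = 2, then g(2) = 7; composing gives (fg)(5) = 7.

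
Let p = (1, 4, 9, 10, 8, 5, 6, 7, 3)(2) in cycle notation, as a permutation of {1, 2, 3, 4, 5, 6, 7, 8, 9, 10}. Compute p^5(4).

6

4 lies in the 9-cycle (1, 4, 9, 10, 8, 5, 6, 7, 3).
Advancing 5 steps from 4: 4 → 9 → 10 → 8 → 5 → 6.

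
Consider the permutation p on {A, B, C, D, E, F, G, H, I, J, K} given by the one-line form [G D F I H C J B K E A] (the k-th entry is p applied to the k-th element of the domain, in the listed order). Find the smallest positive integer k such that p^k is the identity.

18

Writing p as disjoint cycles, the cycle lengths are 9, 2.
The order is lcm(9, 2) = 18.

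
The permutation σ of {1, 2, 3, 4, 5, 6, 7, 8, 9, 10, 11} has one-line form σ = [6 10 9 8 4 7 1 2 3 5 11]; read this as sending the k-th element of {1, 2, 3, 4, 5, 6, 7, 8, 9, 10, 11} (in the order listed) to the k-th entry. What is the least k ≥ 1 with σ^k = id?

Writing σ as disjoint cycles, the cycle lengths are 5, 3, 2, 1.
The order of σ is the least common multiple of its cycle lengths: lcm(5, 3, 2) = 30.

30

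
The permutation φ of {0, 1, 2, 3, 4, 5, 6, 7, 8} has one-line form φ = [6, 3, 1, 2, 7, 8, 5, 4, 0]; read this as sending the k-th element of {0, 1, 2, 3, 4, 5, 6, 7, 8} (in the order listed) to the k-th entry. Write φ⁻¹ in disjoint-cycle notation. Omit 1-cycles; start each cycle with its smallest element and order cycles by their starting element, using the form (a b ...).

The cycle decomposition of φ is (0 6 5 8)(1 3 2)(4 7).
Reversing each cycle (and rotating so the smallest element leads) gives φ⁻¹ = (0 8 5 6)(1 2 3)(4 7).

(0 8 5 6)(1 2 3)(4 7)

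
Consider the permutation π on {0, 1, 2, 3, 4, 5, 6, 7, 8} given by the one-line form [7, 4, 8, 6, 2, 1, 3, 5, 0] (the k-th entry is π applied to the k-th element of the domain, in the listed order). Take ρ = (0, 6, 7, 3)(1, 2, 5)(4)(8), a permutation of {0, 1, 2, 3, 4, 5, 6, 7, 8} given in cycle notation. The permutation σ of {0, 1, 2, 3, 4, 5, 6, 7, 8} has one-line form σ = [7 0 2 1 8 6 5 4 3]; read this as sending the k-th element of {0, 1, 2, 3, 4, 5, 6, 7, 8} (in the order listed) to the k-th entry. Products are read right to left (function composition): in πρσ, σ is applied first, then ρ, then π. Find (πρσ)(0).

6

Chase 0: σ(0) = 7; ρ(7) = 3; π(3) = 6. Hence (πρσ)(0) = 6.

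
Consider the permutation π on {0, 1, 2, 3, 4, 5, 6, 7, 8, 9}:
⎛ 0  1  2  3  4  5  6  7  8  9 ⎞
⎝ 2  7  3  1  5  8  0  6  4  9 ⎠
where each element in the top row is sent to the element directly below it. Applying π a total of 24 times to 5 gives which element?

Tracing 5 → 8 → … returns to 5 after 3 steps, so 5 lies in a 3-cycle (4, 5, 8).
On a 3-cycle, π^3 is the identity, so π^24 = π^0 there (24 ≡ 0 mod 3).
So π^24(5) = 5.

5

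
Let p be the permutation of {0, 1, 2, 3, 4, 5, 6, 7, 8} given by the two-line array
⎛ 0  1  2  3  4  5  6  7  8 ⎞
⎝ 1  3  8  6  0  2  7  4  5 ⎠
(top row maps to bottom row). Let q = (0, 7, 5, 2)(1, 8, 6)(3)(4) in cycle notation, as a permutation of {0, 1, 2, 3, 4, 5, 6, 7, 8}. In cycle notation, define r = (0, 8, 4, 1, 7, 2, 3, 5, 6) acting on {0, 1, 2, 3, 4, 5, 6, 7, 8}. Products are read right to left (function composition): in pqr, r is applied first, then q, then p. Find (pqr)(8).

0

Chase 8: r(8) = 4; q(4) = 4; p(4) = 0. Hence (pqr)(8) = 0.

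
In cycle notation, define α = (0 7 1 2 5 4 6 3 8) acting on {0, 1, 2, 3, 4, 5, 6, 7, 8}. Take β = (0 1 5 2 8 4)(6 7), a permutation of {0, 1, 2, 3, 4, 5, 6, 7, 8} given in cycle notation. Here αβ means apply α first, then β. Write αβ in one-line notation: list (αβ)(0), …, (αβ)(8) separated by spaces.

6 8 2 4 7 0 3 5 1

(αβ)(x) = β(α(x)). Computing each image: β(α(0)) = β(7) = 6, β(α(1)) = β(2) = 8, β(α(2)) = β(5) = 2, β(α(3)) = β(8) = 4, β(α(4)) = β(6) = 7, β(α(5)) = β(4) = 0, β(α(6)) = β(3) = 3, β(α(7)) = β(1) = 5, β(α(8)) = β(0) = 1.
Hence αβ = [6 8 2 4 7 0 3 5 1].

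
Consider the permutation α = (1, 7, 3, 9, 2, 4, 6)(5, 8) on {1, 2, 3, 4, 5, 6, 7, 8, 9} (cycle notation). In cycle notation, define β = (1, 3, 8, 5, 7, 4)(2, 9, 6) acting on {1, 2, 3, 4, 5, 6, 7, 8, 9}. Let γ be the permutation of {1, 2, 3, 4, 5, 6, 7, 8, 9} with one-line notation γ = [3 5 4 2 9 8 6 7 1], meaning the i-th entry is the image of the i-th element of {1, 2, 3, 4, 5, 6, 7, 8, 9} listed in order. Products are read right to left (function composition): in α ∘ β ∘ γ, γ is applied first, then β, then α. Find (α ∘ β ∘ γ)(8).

6

(α ∘ β ∘ γ)(8) = α(β(γ(8))). γ(8) = 7, then β(7) = 4, then α(4) = 6, so the result is 6.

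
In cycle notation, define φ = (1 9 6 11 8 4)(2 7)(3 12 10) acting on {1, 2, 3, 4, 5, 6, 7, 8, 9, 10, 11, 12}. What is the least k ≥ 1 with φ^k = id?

The disjoint cycles have lengths 6, 3, 2, 1.
The order of φ is the least common multiple of its cycle lengths: lcm(6, 3, 2) = 6.

6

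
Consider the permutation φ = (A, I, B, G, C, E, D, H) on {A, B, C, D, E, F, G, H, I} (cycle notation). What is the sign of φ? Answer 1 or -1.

-1

The cycle lengths are 8, 1.
A cycle of length ℓ contributes ℓ−1 transpositions, so φ is a product of 7 transpositions — odd.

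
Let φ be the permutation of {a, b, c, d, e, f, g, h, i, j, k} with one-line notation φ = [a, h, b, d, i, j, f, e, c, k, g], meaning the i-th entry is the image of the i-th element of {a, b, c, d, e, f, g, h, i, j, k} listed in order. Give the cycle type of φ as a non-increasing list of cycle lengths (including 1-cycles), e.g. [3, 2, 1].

The disjoint cycles are (a)(b h e i c)(d)(f j k g), with lengths 5, 4, 1, 1 in non-increasing order.

[5, 4, 1, 1]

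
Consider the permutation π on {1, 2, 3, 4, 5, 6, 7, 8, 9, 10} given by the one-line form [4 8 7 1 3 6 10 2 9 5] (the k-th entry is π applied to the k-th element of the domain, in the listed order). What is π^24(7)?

Tracing 7 → 10 → … returns to 7 after 4 steps, so 7 lies in a 4-cycle (3, 7, 10, 5).
On a 4-cycle, π^4 is the identity, so π^24 = π^0 there (24 ≡ 0 mod 4).
So π^24(7) = 7.

7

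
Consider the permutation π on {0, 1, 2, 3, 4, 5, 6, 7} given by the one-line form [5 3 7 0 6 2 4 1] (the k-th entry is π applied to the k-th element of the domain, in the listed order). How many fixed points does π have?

No element satisfies π(x) = x, so there are 0 fixed points.

0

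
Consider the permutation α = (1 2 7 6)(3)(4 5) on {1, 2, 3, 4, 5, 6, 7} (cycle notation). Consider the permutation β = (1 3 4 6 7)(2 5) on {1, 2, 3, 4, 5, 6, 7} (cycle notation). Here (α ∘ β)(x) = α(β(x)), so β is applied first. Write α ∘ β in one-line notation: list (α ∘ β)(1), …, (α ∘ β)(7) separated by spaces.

3 4 5 1 7 6 2

Chase each element through β then α: 1 → 3 → 3; 2 → 5 → 4; 3 → 4 → 5; 4 → 6 → 1; 5 → 2 → 7; 6 → 7 → 6; 7 → 1 → 2.
So α ∘ β in one-line form is 3 4 5 1 7 6 2.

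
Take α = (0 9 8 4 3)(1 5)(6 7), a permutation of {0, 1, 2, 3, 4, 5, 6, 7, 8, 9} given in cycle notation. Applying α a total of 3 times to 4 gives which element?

9

4 lies in the 5-cycle (0 9 8 4 3).
Advancing 3 steps from 4: 4 → 3 → 0 → 9.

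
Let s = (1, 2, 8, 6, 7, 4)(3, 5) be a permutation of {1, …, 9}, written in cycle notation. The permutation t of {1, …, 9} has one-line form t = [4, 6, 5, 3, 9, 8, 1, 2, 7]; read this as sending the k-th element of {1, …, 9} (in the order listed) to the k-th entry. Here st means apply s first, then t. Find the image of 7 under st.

3

s(7) = 4, then t(4) = 3; composing gives (st)(7) = 3.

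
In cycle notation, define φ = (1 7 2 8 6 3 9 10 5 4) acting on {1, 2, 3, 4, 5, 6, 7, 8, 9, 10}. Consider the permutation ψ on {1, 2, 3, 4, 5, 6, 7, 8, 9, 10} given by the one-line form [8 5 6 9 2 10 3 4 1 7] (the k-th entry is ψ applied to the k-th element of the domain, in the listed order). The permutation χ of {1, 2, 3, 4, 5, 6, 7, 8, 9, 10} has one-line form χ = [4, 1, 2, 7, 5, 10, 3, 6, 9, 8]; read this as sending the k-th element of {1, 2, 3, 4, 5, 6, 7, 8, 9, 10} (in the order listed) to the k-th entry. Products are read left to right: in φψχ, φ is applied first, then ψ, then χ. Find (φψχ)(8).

(φψχ)(8) = χ(ψ(φ(8))). φ(8) = 6, then ψ(6) = 10, then χ(10) = 8, so the result is 8.

8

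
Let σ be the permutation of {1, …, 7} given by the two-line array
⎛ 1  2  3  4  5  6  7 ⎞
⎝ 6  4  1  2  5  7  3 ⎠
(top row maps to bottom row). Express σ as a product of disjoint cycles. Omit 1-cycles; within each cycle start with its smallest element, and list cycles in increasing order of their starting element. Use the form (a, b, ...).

Iterating σ from 1 gives 1 → 6 → 7 → 3 → 1; that is the 4-cycle (1, 6, 7, 3).
Repeating from the next unused element and collecting all non-trivial cycles gives (1, 6, 7, 3)(2, 4).

(1, 6, 7, 3)(2, 4)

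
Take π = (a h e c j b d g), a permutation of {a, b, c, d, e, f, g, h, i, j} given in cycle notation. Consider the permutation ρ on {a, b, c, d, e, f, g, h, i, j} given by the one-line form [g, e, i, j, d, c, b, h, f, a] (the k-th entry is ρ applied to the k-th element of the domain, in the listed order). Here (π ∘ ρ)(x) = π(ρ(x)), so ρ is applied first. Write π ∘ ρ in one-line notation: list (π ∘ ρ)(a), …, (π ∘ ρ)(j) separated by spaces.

(π ∘ ρ)(x) = π(ρ(x)). Computing each image: π(ρ(a)) = π(g) = a, π(ρ(b)) = π(e) = c, π(ρ(c)) = π(i) = i, π(ρ(d)) = π(j) = b, π(ρ(e)) = π(d) = g, π(ρ(f)) = π(c) = j, π(ρ(g)) = π(b) = d, π(ρ(h)) = π(h) = e, π(ρ(i)) = π(f) = f, π(ρ(j)) = π(a) = h.
Hence π ∘ ρ = [a c i b g j d e f h].

a c i b g j d e f h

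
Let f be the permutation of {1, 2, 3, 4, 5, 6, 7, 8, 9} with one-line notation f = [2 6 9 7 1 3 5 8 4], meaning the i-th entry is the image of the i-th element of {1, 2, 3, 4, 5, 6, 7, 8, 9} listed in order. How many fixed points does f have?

1

The fixed points (elements with f(x) = x) are {8}, so there is 1.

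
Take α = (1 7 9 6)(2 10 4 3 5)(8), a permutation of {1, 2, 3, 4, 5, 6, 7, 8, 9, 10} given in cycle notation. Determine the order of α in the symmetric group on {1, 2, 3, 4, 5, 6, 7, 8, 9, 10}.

The disjoint cycles have lengths 5, 4, 1.
The order of α is the least common multiple of its cycle lengths: lcm(5, 4) = 20.

20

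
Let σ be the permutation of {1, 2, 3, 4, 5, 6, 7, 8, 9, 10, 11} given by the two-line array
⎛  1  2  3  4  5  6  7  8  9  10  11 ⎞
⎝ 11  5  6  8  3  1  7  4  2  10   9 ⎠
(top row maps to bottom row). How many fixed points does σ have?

The fixed points (elements with σ(x) = x) are {7, 10}, so there are 2.

2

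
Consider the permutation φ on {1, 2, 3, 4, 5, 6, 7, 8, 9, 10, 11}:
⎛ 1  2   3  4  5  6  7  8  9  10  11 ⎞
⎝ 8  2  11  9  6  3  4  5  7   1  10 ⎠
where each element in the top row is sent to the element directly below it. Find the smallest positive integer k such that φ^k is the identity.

Decomposing into disjoint cycles gives cycle lengths 7, 3, 1.
Since disjoint cycles commute, ord(φ) = lcm(7, 3) = 21.

21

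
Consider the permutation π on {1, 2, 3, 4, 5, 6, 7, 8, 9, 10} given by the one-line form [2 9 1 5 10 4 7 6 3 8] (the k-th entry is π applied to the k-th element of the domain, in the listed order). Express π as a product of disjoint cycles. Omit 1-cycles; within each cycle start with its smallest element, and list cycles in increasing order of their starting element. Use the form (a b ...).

From 1: 1 → 2 → 9 → 3 → 1, closing the cycle (1 2 9 3).
Repeating from the next unused element and collecting all non-trivial cycles gives (1 2 9 3)(4 5 10 8 6).

(1 2 9 3)(4 5 10 8 6)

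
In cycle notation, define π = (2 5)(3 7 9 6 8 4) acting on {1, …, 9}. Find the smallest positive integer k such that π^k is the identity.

6

The disjoint cycles have lengths 6, 2, 1.
Since disjoint cycles commute, ord(π) = lcm(6, 2) = 6.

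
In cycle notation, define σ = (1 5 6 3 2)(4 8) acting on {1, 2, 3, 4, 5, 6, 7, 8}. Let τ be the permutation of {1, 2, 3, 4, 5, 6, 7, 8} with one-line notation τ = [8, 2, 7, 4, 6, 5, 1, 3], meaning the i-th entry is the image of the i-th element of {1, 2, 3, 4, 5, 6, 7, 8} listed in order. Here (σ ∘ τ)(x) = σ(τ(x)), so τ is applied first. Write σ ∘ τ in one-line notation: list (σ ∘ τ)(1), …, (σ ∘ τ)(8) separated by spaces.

4 1 7 8 3 6 5 2

(σ ∘ τ)(x) = σ(τ(x)). Computing each image: σ(τ(1)) = σ(8) = 4, σ(τ(2)) = σ(2) = 1, σ(τ(3)) = σ(7) = 7, σ(τ(4)) = σ(4) = 8, σ(τ(5)) = σ(6) = 3, σ(τ(6)) = σ(5) = 6, σ(τ(7)) = σ(1) = 5, σ(τ(8)) = σ(3) = 2.
Hence σ ∘ τ = [4 1 7 8 3 6 5 2].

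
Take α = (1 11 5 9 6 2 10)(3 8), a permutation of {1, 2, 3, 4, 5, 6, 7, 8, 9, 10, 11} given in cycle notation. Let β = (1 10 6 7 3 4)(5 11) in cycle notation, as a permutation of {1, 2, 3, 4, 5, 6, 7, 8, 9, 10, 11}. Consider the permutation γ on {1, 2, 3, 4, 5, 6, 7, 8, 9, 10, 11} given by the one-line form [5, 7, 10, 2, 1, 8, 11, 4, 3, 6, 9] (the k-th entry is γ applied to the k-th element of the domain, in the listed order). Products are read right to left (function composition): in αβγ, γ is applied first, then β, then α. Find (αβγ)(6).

Apply the permutations in order: γ(6) = 8, then β(8) = 8, then α(8) = 3. So (αβγ)(6) = 3.

3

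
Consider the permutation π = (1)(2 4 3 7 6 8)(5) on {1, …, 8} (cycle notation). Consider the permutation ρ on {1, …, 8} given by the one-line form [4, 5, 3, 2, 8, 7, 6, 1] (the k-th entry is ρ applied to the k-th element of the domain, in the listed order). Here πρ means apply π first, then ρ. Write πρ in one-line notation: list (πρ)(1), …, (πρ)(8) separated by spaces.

Chase each element through π then ρ: 1 → 1 → 4; 2 → 4 → 2; 3 → 7 → 6; 4 → 3 → 3; 5 → 5 → 8; 6 → 8 → 1; 7 → 6 → 7; 8 → 2 → 5.
Collecting the images, πρ = [4 2 6 3 8 1 7 5].

4 2 6 3 8 1 7 5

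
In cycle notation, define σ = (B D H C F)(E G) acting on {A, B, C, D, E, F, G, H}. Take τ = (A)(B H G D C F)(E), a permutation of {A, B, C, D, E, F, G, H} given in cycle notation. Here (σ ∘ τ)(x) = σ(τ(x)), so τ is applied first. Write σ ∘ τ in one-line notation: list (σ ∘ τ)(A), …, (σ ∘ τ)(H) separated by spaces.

(σ ∘ τ)(x) = σ(τ(x)). Computing each image: σ(τ(A)) = σ(A) = A, σ(τ(B)) = σ(H) = C, σ(τ(C)) = σ(F) = B, σ(τ(D)) = σ(C) = F, σ(τ(E)) = σ(E) = G, σ(τ(F)) = σ(B) = D, σ(τ(G)) = σ(D) = H, σ(τ(H)) = σ(G) = E.
Hence σ ∘ τ = [A C B F G D H E].

A C B F G D H E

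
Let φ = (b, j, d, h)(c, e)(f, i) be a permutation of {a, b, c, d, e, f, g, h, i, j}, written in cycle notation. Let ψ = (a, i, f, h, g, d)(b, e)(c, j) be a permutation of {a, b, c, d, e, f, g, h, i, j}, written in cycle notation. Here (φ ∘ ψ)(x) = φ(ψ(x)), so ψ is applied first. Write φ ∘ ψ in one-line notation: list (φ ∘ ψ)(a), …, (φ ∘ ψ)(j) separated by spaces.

f c d a j b h g i e

Chase each element through ψ then φ: a → i → f; b → e → c; c → j → d; d → a → a; e → b → j; f → h → b; g → d → h; h → g → g; i → f → i; j → c → e.
So φ ∘ ψ in one-line form is f c d a j b h g i e.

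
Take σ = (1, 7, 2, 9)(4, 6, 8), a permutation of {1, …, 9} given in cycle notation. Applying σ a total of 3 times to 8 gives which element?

8

8 lies in the 3-cycle (4, 6, 8).
On a 3-cycle, σ^3 is the identity, so σ^3 = σ^0 there (3 ≡ 0 mod 3).
So σ^3(8) = 8.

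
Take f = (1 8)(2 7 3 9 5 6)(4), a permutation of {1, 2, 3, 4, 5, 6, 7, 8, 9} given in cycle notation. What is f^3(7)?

7 lies in the 6-cycle (2 7 3 9 5 6).
Stepping 3 places around the cycle: 7 → 3 → 9 → 5.

5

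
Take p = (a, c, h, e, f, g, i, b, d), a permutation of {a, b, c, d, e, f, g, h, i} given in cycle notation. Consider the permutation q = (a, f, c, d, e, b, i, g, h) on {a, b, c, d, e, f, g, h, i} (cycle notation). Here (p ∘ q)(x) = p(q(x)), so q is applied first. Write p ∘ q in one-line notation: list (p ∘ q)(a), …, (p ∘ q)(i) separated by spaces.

For each element, apply q then p: a → f → g; b → i → b; c → d → a; d → e → f; e → b → d; f → c → h; g → h → e; h → a → c; i → g → i.
So p ∘ q in one-line form is g b a f d h e c i.

g b a f d h e c i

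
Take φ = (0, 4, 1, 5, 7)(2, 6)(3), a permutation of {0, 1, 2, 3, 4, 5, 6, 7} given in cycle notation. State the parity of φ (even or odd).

odd

The cycle lengths are 5, 2, 1.
A cycle is odd iff its length is even; φ has 1 even-length cycle, so sgn(φ) = (−1)^1 and φ is odd.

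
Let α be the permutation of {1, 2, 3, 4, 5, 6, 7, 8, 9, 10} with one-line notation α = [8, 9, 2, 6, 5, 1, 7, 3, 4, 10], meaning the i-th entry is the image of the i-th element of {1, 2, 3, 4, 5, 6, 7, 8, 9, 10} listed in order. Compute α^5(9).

3

Tracing 9 → 4 → … returns to 9 after 7 steps, so 9 lies in a 7-cycle (1, 8, 3, 2, 9, 4, 6).
Stepping 5 places around the cycle: 9 → 4 → 6 → 1 → 8 → 3.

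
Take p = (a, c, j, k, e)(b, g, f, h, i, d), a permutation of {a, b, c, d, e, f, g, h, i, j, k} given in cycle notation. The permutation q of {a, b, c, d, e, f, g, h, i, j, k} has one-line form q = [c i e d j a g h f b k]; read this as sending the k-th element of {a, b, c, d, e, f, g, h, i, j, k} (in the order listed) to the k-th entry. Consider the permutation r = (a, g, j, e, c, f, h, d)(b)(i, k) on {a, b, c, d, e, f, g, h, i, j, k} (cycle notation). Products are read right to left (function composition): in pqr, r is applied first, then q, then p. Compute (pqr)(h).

b

Chase h: r(h) = d; q(d) = d; p(d) = b. Hence (pqr)(h) = b.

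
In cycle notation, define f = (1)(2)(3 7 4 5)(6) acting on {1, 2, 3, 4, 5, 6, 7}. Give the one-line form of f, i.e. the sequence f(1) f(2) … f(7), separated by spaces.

Each element maps to the next entry in its cycle (wrapping to the front): 1→1, 2→2, 3→7, 4→5, 5→3, 6→6, 7→4.
So the one-line form is 1 2 7 5 3 6 4.

1 2 7 5 3 6 4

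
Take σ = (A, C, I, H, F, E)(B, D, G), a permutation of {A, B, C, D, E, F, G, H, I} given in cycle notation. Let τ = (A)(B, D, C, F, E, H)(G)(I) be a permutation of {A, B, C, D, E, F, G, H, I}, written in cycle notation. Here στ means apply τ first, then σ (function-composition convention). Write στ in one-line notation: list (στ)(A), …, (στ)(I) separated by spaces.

For each element, apply τ then σ: A → A → C; B → D → G; C → F → E; D → C → I; E → H → F; F → E → A; G → G → B; H → B → D; I → I → H.
Collecting the images, στ = [C G E I F A B D H].

C G E I F A B D H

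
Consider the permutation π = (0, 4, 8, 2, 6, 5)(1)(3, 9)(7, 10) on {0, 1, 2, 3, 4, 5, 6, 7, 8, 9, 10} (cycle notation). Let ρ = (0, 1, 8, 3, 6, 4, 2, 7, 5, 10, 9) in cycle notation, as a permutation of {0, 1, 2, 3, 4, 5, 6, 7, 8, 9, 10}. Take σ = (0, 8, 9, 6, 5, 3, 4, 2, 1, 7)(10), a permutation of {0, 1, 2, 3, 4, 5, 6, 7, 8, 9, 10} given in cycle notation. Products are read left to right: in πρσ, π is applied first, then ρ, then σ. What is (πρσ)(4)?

Apply the permutations in order: π(4) = 8, then ρ(8) = 3, then σ(3) = 4. So (πρσ)(4) = 4.

4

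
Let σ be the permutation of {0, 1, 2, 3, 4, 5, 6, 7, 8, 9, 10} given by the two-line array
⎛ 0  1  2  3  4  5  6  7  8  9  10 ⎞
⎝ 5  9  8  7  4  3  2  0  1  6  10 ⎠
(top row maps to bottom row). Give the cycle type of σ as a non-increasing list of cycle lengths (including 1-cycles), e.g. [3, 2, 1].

The disjoint cycles are (0 5 3 7)(1 9 6 2 8)(4)(10), with lengths 5, 4, 1, 1 in non-increasing order.

[5, 4, 1, 1]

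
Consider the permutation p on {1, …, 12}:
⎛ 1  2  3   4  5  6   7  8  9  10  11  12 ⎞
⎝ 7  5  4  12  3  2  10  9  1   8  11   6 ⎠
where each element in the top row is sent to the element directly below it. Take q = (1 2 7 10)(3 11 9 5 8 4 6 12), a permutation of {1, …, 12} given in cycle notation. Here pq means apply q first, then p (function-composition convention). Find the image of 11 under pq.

First apply q: q(11) = 9, then p(9) = 1. Thus (pq)(11) = 1.

1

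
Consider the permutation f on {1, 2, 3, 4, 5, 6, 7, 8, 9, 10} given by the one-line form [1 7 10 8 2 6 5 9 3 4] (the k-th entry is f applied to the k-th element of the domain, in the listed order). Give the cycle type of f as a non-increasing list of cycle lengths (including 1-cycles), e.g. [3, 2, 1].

[5, 3, 1, 1]

The disjoint cycles are (1)(2, 7, 5)(3, 10, 4, 8, 9)(6), with lengths 5, 3, 1, 1 in non-increasing order.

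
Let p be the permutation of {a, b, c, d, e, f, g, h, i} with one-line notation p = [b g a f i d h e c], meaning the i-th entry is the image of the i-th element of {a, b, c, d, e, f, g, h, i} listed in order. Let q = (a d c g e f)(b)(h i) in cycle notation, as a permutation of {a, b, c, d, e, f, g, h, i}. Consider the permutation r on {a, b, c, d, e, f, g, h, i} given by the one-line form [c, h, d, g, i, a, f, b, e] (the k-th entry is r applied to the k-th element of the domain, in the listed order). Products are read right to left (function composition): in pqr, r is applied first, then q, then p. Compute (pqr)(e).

Apply the permutations in order: r(e) = i, then q(i) = h, then p(h) = e. So (pqr)(e) = e.

e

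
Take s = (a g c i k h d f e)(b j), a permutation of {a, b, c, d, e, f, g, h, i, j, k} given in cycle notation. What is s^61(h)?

h lies in the 9-cycle (a g c i k h d f e).
Since the cycle has length 9, s^61 acts on it the same as s^7 (61 mod 9 = 7).
Stepping 7 places around the cycle: h → d → f → e → a → g → c → i.

i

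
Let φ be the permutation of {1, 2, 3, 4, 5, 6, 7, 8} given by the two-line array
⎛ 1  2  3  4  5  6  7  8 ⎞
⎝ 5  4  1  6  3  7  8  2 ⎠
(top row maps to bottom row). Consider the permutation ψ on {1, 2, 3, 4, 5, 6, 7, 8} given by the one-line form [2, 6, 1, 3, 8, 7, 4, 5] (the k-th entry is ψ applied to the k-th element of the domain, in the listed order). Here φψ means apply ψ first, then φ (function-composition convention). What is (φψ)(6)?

ψ(6) = 7, then φ(7) = 8; composing gives (φψ)(6) = 8.

8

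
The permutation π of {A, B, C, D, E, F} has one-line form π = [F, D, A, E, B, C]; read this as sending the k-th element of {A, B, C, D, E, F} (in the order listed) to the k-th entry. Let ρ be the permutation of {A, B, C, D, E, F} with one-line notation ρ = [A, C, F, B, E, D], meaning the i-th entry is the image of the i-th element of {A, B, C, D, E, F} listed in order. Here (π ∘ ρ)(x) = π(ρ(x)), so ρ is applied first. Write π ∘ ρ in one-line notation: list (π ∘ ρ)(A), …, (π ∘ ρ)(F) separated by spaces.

(π ∘ ρ)(x) = π(ρ(x)). Computing each image: π(ρ(A)) = π(A) = F, π(ρ(B)) = π(C) = A, π(ρ(C)) = π(F) = C, π(ρ(D)) = π(B) = D, π(ρ(E)) = π(E) = B, π(ρ(F)) = π(D) = E.
Hence π ∘ ρ = [F A C D B E].

F A C D B E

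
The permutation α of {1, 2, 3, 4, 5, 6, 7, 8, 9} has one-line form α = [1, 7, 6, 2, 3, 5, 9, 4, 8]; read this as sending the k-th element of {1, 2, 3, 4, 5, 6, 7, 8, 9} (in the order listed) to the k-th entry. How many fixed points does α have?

The fixed points (elements with α(x) = x) are {1}, so there is 1.

1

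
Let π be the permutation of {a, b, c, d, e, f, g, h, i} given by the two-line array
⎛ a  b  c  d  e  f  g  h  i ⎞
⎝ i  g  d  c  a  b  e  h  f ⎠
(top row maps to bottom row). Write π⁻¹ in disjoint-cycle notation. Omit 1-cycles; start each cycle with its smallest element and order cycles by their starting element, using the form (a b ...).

The cycle decomposition of π is (a i f b g e)(c d).
The inverse reverses every cycle; in canonical form, π⁻¹ = (a e g b f i)(c d).

(a e g b f i)(c d)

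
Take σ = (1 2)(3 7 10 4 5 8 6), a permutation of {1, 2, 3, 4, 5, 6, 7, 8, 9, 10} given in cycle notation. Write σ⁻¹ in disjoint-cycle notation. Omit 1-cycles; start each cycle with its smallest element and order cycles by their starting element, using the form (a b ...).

Inverting a permutation written in cycle notation just reverses the order within every cycle.
Reversing each cycle of σ and rotating so the smallest element leads gives (1 2)(3 6 8 5 4 10 7).

(1 2)(3 6 8 5 4 10 7)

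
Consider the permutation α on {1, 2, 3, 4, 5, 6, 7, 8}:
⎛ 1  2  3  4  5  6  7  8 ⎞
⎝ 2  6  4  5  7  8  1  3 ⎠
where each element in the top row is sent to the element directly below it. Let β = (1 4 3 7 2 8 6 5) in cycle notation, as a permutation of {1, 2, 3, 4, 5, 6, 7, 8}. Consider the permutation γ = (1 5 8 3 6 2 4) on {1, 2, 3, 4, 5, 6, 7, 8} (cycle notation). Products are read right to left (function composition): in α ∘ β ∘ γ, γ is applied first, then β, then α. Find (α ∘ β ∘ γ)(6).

3

Chase 6: γ(6) = 2; β(2) = 8; α(8) = 3. Hence (α ∘ β ∘ γ)(6) = 3.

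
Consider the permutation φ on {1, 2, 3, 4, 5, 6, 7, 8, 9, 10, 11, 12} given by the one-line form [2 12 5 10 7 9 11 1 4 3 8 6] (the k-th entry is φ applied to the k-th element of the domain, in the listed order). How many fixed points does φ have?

0

No element satisfies φ(x) = x, so there are 0 fixed points.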